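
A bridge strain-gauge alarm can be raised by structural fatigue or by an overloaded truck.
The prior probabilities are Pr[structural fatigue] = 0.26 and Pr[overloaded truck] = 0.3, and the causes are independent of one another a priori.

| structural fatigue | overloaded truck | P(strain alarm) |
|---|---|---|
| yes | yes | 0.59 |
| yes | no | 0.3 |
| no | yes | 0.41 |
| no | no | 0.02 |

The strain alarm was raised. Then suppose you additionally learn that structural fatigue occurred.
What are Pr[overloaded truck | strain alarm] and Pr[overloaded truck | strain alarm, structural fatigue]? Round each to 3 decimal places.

Pr[overloaded truck | strain alarm] ≈ 0.678; Pr[overloaded truck | strain alarm, structural fatigue] ≈ 0.457

Sum P(strain alarm|·) weighted by the priors over the 4 (structural fatigue, overloaded truck) configurations:
  P(strain alarm) = 0.02×0.74×0.7 + 0.41×0.74×0.3 + 0.3×0.26×0.7 + 0.59×0.26×0.3
        = 0.010360 + 0.091020 + 0.054600 + 0.046020 = 0.202000
The terms with overloaded truck present sum to 0.137040, so
  P(overloaded truck | strain alarm) = 0.137040 / 0.202000 ≈ 0.678

With the extra evidence:
By total probability over both values of overloaded truck:
  P(strain alarm | structural fatigue) = 0.3·0.7 + 0.59·0.3
        = 0.210000 + 0.177000 = 0.387000
Configurations with overloaded truck contribute 0.177000, so
  P(overloaded truck | strain alarm, structural fatigue) = 0.177000 / 0.387000 ≈ 0.457
The drop from 0.678 to 0.457 is the explaining-away (discounting) effect.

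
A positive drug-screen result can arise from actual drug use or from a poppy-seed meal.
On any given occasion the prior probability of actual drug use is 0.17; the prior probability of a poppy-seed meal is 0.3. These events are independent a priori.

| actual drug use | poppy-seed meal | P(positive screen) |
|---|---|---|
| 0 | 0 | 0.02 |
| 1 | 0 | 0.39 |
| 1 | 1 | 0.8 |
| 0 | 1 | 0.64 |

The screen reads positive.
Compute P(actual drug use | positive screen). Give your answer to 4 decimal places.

P(actual drug use | positive screen) ≈ 0.3378

Weight on actual drug use=true, given the evidence: 0.046410 + 0.040800 = 0.087210
Denominator P(positive screen): 0.02·0.83·0.7 + 0.64·0.83·0.3 + 0.39·0.17·0.7 + 0.8·0.17·0.3 = 0.258190
Posterior = 0.087210 / 0.258190 ≈ 0.3378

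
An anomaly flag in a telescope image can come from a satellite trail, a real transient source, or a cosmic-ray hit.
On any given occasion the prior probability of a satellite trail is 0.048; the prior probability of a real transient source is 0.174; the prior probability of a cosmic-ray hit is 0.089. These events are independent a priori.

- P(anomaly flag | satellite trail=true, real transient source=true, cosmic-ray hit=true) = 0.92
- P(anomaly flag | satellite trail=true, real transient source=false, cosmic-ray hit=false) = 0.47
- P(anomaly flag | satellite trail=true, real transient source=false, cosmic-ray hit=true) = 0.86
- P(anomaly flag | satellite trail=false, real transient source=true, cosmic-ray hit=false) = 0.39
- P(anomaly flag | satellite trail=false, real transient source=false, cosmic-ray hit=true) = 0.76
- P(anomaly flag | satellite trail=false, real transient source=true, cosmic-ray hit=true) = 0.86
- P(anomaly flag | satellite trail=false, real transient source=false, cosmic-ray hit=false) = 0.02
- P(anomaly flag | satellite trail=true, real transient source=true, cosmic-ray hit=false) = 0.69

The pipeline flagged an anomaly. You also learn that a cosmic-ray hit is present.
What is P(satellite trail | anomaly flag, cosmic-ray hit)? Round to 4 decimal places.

P(anomaly flag | cosmic-ray hit) = 0.76×0.952×0.826 + 0.86×0.952×0.174 + 0.86×0.048×0.826 + 0.92×0.048×0.174 = 0.597628 + 0.142457 + 0.034097 + 0.007684 = 0.781866
Of this, 0.041781 comes from 0.034097 + 0.007684 (the satellite trail=true cases).
So P(satellite trail | anomaly flag, cosmic-ray hit) = 0.041781/0.781866 ≈ 0.0534.

P(satellite trail | anomaly flag, cosmic-ray hit) ≈ 0.0534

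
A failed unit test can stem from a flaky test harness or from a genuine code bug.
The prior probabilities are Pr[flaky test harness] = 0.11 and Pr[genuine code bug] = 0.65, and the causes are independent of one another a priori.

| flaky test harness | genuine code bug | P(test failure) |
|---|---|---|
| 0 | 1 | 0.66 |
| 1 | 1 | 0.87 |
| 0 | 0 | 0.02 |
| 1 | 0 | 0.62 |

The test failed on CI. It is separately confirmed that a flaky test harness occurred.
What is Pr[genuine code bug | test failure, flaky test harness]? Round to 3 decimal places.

Sum P(test failure|·) weighted by the priors over both values of genuine code bug:
  P(test failure | flaky test harness) = 0.62×0.35 + 0.87×0.65
        = 0.217000 + 0.565500 = 0.782500
The terms with genuine code bug present sum to 0.565500, so
  P(genuine code bug | test failure, flaky test harness) = 0.565500 / 0.782500 ≈ 0.723

Pr[genuine code bug | test failure, flaky test harness] ≈ 0.723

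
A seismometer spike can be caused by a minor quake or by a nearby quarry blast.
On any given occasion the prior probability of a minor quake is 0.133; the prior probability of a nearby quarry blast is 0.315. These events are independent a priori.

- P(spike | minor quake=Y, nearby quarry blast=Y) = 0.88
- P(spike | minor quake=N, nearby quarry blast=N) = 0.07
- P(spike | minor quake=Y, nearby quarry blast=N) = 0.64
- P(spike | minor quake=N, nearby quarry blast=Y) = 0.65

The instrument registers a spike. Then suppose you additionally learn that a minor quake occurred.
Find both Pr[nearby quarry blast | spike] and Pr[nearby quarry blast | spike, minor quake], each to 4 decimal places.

Numerator (weight on configurations with nearby quarry blast): 0.177518 + 0.036868 = 0.214386
The normalizing constant is 0.07×0.867×0.685 + 0.65×0.867×0.315 + 0.64×0.133×0.685 + 0.88×0.133×0.315 = 0.314266
Posterior = 0.214386 / 0.314266 ≈ 0.6822

With the extra evidence:
P(spike | minor quake) = 0.64×0.685 + 0.88×0.315 = 0.438400 + 0.277200 = 0.715600
The nearby quarry blast-present share is 0.88×0.315 = 0.277200.
P(nearby quarry blast | spike, minor quake) = 0.277200 / 0.715600 ≈ 0.3874

Pr[nearby quarry blast | spike] ≈ 0.6822; Pr[nearby quarry blast | spike, minor quake] ≈ 0.3874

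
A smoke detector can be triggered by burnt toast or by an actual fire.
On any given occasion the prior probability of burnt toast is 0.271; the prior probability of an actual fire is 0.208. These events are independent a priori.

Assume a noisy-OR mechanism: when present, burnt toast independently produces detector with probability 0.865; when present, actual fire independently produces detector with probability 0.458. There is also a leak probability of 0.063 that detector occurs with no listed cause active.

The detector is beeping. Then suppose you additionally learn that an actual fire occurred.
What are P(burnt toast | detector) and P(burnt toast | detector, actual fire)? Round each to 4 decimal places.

Under noisy-OR, P(detector | causes) = 1 − (1−0.063)·∏(1−qᵢ) over the active causes.
P(detector) = 0.063×0.729×0.792 + 0.492146×0.729×0.208 + 0.873505×0.271×0.792 + 0.93144×0.271×0.208 = 0.036374 + 0.074625 + 0.187482 + 0.052503 = 0.350984
The burnt toast-present share is 0.187482 + 0.052503 = 0.239985.
P(burnt toast | detector) = 0.239985 / 0.350984 ≈ 0.6837

With the extra evidence:
For the numerator, keep only burnt toast=true terms: 0.93144×0.271 = 0.252420
Denominator P(detector | actual fire): 0.492146×0.729 + 0.93144×0.271 = 0.611194
P(burnt toast | detector, actual fire) = 0.252420/0.611194 ≈ 0.4130

P(burnt toast | detector) ≈ 0.6837; P(burnt toast | detector, actual fire) ≈ 0.4130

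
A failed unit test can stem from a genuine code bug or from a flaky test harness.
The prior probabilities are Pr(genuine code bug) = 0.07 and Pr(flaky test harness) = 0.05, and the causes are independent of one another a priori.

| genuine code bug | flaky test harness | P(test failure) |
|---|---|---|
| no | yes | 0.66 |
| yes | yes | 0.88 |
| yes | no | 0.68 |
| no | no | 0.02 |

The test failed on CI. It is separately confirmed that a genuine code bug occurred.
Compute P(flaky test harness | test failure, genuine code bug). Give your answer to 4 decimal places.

Enumerate both values of flaky test harness and weight by the priors:
  P(test failure | genuine code bug) = 0.68×0.95 + 0.88×0.05
        = 0.646000 + 0.044000 = 0.690000
Keeping only the flaky test harness-present terms gives 0.044000, so
  P(flaky test harness | test failure, genuine code bug) = 0.044000 / 0.690000 ≈ 0.0638

P(flaky test harness | test failure, genuine code bug) ≈ 0.0638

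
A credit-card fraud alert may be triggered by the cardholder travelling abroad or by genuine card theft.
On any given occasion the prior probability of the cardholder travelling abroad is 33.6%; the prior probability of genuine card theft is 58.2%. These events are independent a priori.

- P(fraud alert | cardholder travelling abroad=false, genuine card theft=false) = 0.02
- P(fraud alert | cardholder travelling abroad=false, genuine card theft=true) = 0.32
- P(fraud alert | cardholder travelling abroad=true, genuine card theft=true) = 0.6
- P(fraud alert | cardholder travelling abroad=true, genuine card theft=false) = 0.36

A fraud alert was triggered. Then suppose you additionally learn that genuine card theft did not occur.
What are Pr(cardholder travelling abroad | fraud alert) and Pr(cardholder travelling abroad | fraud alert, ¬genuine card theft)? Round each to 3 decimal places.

Sum P(fraud alert|·) weighted by the priors over the 4 (cardholder travelling abroad, genuine card theft) configurations:
  P(fraud alert) = 0.02·0.664·0.418 + 0.32·0.664·0.582 + 0.36·0.336·0.418 + 0.6·0.336·0.582
        = 0.005551 + 0.123663 + 0.050561 + 0.117331 = 0.297106
The terms with cardholder travelling abroad present sum to 0.167892, so
  P(cardholder travelling abroad | fraud alert) = 0.167892 / 0.297106 ≈ 0.565

With the extra evidence:
Numerator (weight on configurations with cardholder travelling abroad): 0.36*0.336 = 0.120960
Denominator P(fraud alert | ¬genuine card theft): 0.02*0.664 + 0.36*0.336 = 0.134240
P(cardholder travelling abroad | fraud alert, ¬genuine card theft) = 0.120960/0.134240 ≈ 0.901
With genuine card theft excluded, cardholder travelling abroad must carry more of the explanatory weight for the fraud alert.

Pr(cardholder travelling abroad | fraud alert) ≈ 0.565; Pr(cardholder travelling abroad | fraud alert, ¬genuine card theft) ≈ 0.901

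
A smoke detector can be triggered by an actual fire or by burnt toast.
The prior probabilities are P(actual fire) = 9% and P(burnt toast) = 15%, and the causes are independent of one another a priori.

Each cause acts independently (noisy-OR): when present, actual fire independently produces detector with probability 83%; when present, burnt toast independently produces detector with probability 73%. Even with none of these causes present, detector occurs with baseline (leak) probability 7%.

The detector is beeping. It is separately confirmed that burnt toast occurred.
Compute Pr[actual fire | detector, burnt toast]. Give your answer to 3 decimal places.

Pr[actual fire | detector, burnt toast] ≈ 0.112

Under noisy-OR, P(detector | causes) = 1 − (1−0.07)·∏(1−qᵢ) over the active causes.
Weight on actual fire=true, given the evidence: 0.957313·0.09 = 0.086158
The normalizing constant is 0.7489·0.91 + 0.957313·0.09 = 0.767657
P(actual fire | detector, burnt toast) = 0.086158/0.767657 ≈ 0.112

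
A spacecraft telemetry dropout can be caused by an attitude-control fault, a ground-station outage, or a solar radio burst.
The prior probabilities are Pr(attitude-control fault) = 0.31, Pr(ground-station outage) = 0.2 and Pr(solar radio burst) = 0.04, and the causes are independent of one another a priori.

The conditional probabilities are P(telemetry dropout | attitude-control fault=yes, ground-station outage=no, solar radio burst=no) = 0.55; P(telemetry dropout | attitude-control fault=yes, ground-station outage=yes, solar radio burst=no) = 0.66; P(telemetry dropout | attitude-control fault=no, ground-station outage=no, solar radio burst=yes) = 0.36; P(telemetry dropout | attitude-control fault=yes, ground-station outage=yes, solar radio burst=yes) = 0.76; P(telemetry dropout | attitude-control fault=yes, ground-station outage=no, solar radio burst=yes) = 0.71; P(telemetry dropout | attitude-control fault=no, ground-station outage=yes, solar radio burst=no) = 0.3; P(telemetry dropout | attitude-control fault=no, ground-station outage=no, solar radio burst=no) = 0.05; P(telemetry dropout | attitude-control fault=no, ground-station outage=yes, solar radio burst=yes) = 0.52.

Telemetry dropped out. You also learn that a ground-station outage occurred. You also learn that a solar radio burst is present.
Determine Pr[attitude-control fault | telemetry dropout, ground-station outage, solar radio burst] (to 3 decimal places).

Pr[attitude-control fault | telemetry dropout, ground-station outage, solar radio burst] ≈ 0.396

P(telemetry dropout | ground-station outage, solar radio burst) = 0.52×0.69 + 0.76×0.31 = 0.358800 + 0.235600 = 0.594400
Restricting to configurations with attitude-control fault present: 0.76×0.31 = 0.235600.
So P(attitude-control fault | telemetry dropout, ground-station outage, solar radio burst) = 0.235600/0.594400 ≈ 0.396.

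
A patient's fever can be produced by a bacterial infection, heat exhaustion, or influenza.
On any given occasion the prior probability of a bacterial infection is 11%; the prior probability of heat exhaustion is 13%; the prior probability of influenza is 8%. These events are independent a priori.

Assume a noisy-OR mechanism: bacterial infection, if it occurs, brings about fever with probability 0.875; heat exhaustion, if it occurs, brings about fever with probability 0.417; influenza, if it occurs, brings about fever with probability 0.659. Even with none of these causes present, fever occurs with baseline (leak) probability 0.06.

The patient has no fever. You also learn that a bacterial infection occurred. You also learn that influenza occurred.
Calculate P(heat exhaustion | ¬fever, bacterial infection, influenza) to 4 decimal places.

P(heat exhaustion | ¬fever, bacterial infection, influenza) ≈ 0.0801

Under noisy-OR, P(fever | causes) = 1 − (1−0.06)·∏(1−qᵢ) over the active causes.
Enumerate both values of heat exhaustion and weight by the priors:
  P(¬fever | bacterial infection, influenza) = 0.040068*0.87 + 0.023359*0.13
        = 0.034859 + 0.003037 = 0.037896
The terms with heat exhaustion present sum to 0.003037, so
  P(heat exhaustion | ¬fever, bacterial infection, influenza) = 0.003037 / 0.037896 ≈ 0.0801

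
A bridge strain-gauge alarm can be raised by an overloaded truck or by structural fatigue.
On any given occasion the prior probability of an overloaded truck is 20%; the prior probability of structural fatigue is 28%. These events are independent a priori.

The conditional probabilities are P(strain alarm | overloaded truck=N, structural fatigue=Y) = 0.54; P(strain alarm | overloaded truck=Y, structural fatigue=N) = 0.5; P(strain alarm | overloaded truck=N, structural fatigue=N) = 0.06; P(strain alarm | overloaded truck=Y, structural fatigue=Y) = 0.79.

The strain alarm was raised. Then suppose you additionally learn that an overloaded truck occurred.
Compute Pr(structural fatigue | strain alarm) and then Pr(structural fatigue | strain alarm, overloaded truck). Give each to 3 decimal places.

Sum P(strain alarm|·) weighted by the priors over the 4 (overloaded truck, structural fatigue) configurations:
  P(strain alarm) = 0.06×0.8×0.72 + 0.54×0.8×0.28 + 0.5×0.2×0.72 + 0.79×0.2×0.28
        = 0.034560 + 0.120960 + 0.072000 + 0.044240 = 0.271760
Keeping only the structural fatigue-present terms gives 0.165200, so
  P(structural fatigue | strain alarm) = 0.165200 / 0.271760 ≈ 0.608

With the extra evidence:
For the numerator, keep only structural fatigue=true terms: 0.79×0.28 = 0.221200
Denominator P(strain alarm | overloaded truck): 0.5×0.72 + 0.79×0.28 = 0.581200
P(structural fatigue | strain alarm, overloaded truck) = 0.221200/0.581200 ≈ 0.381

Pr(structural fatigue | strain alarm) ≈ 0.608; Pr(structural fatigue | strain alarm, overloaded truck) ≈ 0.381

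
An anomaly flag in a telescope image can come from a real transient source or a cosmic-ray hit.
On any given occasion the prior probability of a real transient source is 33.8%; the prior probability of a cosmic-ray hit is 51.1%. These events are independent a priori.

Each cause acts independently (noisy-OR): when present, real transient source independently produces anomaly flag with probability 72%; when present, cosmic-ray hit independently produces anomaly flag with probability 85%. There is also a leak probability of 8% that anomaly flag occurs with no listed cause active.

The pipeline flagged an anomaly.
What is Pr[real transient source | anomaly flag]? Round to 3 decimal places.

Under noisy-OR, P(anomaly flag | causes) = 1 − (1−0.08)·∏(1−qᵢ) over the active causes.
Enumerate the 4 (real transient source, cosmic-ray hit) configurations and weight by the priors:
  P(anomaly flag) = 0.08*0.662*0.489 + 0.862*0.662*0.511 + 0.7424*0.338*0.489 + 0.96136*0.338*0.511
        = 0.025897 + 0.291599 + 0.122705 + 0.166044 = 0.606245
Keeping only the real transient source-present terms gives 0.288749, so
  P(real transient source | anomaly flag) = 0.288749 / 0.606245 ≈ 0.476

Pr[real transient source | anomaly flag] ≈ 0.476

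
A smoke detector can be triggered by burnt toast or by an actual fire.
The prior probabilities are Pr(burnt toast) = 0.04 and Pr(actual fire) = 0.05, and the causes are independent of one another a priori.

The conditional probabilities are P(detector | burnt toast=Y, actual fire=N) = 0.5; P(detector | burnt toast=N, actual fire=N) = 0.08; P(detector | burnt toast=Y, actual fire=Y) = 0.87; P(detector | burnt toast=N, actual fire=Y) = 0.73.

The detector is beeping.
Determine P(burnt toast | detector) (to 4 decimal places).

For the numerator, keep only burnt toast=true terms: 0.019000 + 0.001740 = 0.020740
Normalizer over all consistent configurations: 0.08·0.96·0.95 + 0.73·0.96·0.05 + 0.5·0.04·0.95 + 0.87·0.04·0.05 = 0.128740
P(burnt toast | detector) = 0.020740/0.128740 ≈ 0.1611

P(burnt toast | detector) ≈ 0.1611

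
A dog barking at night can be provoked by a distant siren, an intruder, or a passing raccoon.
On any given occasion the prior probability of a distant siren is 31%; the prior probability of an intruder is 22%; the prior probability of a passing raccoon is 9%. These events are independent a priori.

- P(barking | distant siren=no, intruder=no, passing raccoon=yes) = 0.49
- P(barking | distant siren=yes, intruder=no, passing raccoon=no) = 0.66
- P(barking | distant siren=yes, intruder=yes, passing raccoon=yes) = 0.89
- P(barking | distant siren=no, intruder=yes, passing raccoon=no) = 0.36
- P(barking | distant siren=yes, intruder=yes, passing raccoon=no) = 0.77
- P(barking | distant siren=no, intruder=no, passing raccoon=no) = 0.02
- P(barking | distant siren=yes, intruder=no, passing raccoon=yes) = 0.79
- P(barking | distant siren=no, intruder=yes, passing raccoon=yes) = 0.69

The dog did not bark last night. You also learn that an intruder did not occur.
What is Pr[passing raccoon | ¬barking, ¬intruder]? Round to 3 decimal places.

Numerator (weight on configurations with passing raccoon): 0.031671 + 0.005859 = 0.037530
Normalizer over all consistent configurations: 0.98×0.69×0.91 + 0.51×0.69×0.09 + 0.34×0.31×0.91 + 0.21×0.31×0.09 = 0.748786
P(passing raccoon | ¬barking, ¬intruder) = 0.037530/0.748786 ≈ 0.050

Pr[passing raccoon | ¬barking, ¬intruder] ≈ 0.050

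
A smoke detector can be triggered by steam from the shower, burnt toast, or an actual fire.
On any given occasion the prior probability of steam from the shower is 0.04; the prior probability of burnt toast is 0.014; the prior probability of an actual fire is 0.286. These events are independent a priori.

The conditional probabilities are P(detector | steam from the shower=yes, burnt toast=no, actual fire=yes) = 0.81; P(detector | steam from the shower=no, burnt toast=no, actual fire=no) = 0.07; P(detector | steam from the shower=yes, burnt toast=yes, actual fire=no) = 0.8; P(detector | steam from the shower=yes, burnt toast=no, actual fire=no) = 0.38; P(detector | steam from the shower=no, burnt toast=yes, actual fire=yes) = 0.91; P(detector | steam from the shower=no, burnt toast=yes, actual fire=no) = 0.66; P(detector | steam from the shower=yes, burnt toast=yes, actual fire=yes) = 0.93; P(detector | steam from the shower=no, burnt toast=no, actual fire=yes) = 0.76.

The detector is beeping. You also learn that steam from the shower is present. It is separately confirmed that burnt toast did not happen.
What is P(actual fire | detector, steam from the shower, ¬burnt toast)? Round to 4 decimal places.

P(actual fire | detector, steam from the shower, ¬burnt toast) ≈ 0.4606

P(detector | steam from the shower, ¬burnt toast) = 0.38×0.714 + 0.81×0.286 = 0.271320 + 0.231660 = 0.502980
Restricting to configurations with actual fire present: 0.81×0.286 = 0.231660.
So P(actual fire | detector, steam from the shower, ¬burnt toast) = 0.231660/0.502980 ≈ 0.4606.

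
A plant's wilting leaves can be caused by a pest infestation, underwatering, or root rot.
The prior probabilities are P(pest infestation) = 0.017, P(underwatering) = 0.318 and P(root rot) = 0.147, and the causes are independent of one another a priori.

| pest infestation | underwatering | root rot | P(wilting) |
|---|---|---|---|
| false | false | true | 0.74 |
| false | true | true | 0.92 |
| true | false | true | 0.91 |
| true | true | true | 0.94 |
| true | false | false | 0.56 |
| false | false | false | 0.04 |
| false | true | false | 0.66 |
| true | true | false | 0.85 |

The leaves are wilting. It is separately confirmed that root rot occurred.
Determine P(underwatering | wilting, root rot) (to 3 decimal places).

P(underwatering | wilting, root rot) ≈ 0.366

Numerator (weight on configurations with underwatering): 0.287586 + 0.005082 = 0.292668
Normalizer over all consistent configurations: 0.74×0.983×0.682 + 0.92×0.983×0.318 + 0.91×0.017×0.682 + 0.94×0.017×0.318 = 0.799319
Posterior = 0.292668 / 0.799319 ≈ 0.366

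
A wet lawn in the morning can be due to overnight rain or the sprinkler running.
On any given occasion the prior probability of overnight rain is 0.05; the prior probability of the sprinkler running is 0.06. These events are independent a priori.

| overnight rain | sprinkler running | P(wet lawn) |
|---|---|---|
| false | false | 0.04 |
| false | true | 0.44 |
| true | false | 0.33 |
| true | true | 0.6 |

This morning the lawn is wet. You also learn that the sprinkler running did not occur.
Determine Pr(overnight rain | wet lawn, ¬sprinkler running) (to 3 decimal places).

P(wet lawn | ¬sprinkler running) = 0.04·0.95 + 0.33·0.05 = 0.038000 + 0.016500 = 0.054500
The overnight rain-present share is 0.33·0.05 = 0.016500.
Hence the posterior is 0.016500/0.054500 ≈ 0.303.

Pr(overnight rain | wet lawn, ¬sprinkler running) ≈ 0.303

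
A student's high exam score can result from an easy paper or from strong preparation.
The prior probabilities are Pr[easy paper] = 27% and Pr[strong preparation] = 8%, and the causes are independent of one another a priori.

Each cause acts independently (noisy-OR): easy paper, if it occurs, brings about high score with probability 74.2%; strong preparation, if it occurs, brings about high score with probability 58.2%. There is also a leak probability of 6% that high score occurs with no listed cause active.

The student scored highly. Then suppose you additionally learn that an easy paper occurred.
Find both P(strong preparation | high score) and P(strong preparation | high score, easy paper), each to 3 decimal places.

Under noisy-OR, P(high score | causes) = 1 − (1−0.06)·∏(1−qᵢ) over the active causes.
By total probability over the 4 (easy paper, strong preparation) configurations:
  P(high score) = 0.06*0.73*0.92 + 0.60708*0.73*0.08 + 0.75748*0.27*0.92 + 0.898627*0.27*0.08
        = 0.040296 + 0.035453 + 0.188158 + 0.019410 = 0.283317
Configurations with strong preparation contribute 0.054863, so
  P(strong preparation | high score) = 0.054863 / 0.283317 ≈ 0.194

With the extra evidence:
For the numerator, keep only strong preparation=true terms: 0.898627×0.08 = 0.071890
Normalizer over all consistent configurations: 0.75748×0.92 + 0.898627×0.08 = 0.768772
P(strong preparation | high score, easy paper) = 0.071890/0.768772 ≈ 0.094
Conditioning on easy paper lowers the posterior on strong preparation: the classic explaining-away effect in a common-effect structure.

P(strong preparation | high score) ≈ 0.194; P(strong preparation | high score, easy paper) ≈ 0.094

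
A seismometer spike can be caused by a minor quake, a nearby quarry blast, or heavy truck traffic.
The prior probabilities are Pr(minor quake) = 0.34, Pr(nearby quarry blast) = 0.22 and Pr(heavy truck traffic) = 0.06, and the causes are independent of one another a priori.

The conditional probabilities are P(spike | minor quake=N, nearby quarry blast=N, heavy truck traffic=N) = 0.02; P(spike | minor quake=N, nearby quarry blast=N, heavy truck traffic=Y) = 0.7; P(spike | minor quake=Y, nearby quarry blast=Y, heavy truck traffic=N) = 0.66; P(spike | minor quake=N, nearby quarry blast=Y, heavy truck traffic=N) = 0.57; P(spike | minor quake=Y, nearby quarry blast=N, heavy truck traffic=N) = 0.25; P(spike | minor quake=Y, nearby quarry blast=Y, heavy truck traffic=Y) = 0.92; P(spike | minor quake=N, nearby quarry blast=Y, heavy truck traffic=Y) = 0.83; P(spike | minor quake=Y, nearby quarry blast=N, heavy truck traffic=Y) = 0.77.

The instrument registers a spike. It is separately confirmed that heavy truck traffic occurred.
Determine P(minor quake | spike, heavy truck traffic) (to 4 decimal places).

P(spike | heavy truck traffic) = 0.7·0.66·0.78 + 0.83·0.66·0.22 + 0.77·0.34·0.78 + 0.92·0.34·0.22 = 0.360360 + 0.120516 + 0.204204 + 0.068816 = 0.753896
Restricting to configurations with minor quake present: 0.204204 + 0.068816 = 0.273020.
So P(minor quake | spike, heavy truck traffic) = 0.273020/0.753896 ≈ 0.3621.

P(minor quake | spike, heavy truck traffic) ≈ 0.3621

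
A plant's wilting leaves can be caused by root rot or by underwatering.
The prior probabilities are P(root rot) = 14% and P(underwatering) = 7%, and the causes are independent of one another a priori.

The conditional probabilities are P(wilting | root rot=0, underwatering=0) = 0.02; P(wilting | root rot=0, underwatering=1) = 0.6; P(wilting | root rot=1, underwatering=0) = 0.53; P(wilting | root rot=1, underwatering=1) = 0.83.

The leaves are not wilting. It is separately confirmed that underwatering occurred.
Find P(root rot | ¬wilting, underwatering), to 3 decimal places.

P(root rot | ¬wilting, underwatering) ≈ 0.065

Sum P(¬wilting|·) weighted by the priors over both values of root rot:
  P(¬wilting | underwatering) = 0.4×0.86 + 0.17×0.14
        = 0.344000 + 0.023800 = 0.367800
The terms with root rot present sum to 0.023800, so
  P(root rot | ¬wilting, underwatering) = 0.023800 / 0.367800 ≈ 0.065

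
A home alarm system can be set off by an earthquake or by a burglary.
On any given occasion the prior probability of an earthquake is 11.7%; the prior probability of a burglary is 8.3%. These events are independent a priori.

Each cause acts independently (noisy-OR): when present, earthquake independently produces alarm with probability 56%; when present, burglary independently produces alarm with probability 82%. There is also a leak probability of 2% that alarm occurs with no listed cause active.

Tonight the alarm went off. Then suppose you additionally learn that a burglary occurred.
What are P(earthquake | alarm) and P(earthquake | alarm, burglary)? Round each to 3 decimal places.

P(earthquake | alarm) ≈ 0.478; P(earthquake | alarm, burglary) ≈ 0.129

Under noisy-OR, P(alarm | causes) = 1 − (1−0.02)·∏(1−qᵢ) over the active causes.
Sum P(alarm|·) weighted by the priors over the 4 (earthquake, burglary) configurations:
  P(alarm) = 0.02·0.883·0.917 + 0.8236·0.883·0.083 + 0.5688·0.117·0.917 + 0.922384·0.117·0.083
        = 0.016194 + 0.060361 + 0.061026 + 0.008957 = 0.146538
The terms with earthquake present sum to 0.069983, so
  P(earthquake | alarm) = 0.069983 / 0.146538 ≈ 0.478

Now condition on the additional information:
P(alarm | burglary) = 0.8236×0.883 + 0.922384×0.117 = 0.727239 + 0.107919 = 0.835158
Of this, 0.107919 comes from 0.922384×0.117 (the earthquake=true cases).
So P(earthquake | alarm, burglary) = 0.107919/0.835158 ≈ 0.129.
This is intercausal reasoning (explaining away): once burglary accounts for the alarm, earthquake becomes less likely.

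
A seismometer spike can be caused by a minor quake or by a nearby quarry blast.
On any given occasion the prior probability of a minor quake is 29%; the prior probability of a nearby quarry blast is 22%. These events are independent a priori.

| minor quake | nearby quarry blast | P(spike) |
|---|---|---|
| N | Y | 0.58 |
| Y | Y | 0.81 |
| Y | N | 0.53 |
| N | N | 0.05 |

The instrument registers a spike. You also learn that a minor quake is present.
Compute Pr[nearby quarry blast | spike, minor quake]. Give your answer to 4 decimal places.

Numerator (weight on configurations with nearby quarry blast): 0.81·0.22 = 0.178200
The normalizing constant is 0.53·0.78 + 0.81·0.22 = 0.591600
P(nearby quarry blast | spike, minor quake) = 0.178200/0.591600 ≈ 0.3012

Pr[nearby quarry blast | spike, minor quake] ≈ 0.3012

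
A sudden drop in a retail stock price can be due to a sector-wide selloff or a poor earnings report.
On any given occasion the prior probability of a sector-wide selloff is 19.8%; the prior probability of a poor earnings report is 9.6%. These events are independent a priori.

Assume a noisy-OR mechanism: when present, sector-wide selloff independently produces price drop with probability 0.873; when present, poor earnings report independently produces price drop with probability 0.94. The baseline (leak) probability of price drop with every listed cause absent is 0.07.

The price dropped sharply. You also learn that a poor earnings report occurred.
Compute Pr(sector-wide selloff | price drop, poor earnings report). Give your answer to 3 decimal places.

Pr(sector-wide selloff | price drop, poor earnings report) ≈ 0.206

Under noisy-OR, P(price drop | causes) = 1 − (1−0.07)·∏(1−qᵢ) over the active causes.
P(price drop | poor earnings report) = 0.9442*0.802 + 0.992913*0.198 = 0.757248 + 0.196597 = 0.953845
Of this, 0.196597 comes from 0.992913*0.198 (the sector-wide selloff=true cases).
Hence the posterior is 0.196597/0.953845 ≈ 0.206.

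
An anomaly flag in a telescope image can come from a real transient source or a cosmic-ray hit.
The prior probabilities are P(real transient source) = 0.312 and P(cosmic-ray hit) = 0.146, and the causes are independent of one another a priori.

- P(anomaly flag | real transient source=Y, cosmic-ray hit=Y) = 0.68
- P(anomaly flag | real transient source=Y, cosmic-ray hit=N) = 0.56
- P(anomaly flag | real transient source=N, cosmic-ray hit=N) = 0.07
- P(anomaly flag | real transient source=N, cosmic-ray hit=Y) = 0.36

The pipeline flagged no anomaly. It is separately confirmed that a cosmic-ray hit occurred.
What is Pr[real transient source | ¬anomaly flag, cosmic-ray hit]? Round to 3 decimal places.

Pr[real transient source | ¬anomaly flag, cosmic-ray hit] ≈ 0.185

Numerator (weight on configurations with real transient source): 0.32·0.312 = 0.099840
Denominator P(¬anomaly flag | cosmic-ray hit): 0.64·0.688 + 0.32·0.312 = 0.540160
Posterior = 0.099840 / 0.540160 ≈ 0.185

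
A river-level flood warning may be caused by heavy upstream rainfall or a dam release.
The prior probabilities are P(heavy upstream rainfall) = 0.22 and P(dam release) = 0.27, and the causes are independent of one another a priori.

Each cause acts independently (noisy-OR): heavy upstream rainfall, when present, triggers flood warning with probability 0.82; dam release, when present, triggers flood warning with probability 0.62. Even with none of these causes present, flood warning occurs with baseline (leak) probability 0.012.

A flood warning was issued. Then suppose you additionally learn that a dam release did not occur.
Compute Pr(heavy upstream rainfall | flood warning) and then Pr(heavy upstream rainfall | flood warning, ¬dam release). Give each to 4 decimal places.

Under noisy-OR, P(flood warning | causes) = 1 − (1−0.012)·∏(1−qᵢ) over the active causes.
P(flood warning) = 0.012·0.78·0.73 + 0.62456·0.78·0.27 + 0.82216·0.22·0.73 + 0.932421·0.22·0.27 = 0.006833 + 0.131532 + 0.132039 + 0.055386 = 0.325790
Restricting to configurations with heavy upstream rainfall present: 0.132039 + 0.055386 = 0.187425.
Hence the posterior is 0.187425/0.325790 ≈ 0.5753.

Now condition on the additional information:
For the numerator, keep only heavy upstream rainfall=true terms: 0.82216×0.22 = 0.180875
The normalizing constant is 0.012×0.78 + 0.82216×0.22 = 0.190235
Posterior = 0.180875 / 0.190235 ≈ 0.9508

Pr(heavy upstream rainfall | flood warning) ≈ 0.5753; Pr(heavy upstream rainfall | flood warning, ¬dam release) ≈ 0.9508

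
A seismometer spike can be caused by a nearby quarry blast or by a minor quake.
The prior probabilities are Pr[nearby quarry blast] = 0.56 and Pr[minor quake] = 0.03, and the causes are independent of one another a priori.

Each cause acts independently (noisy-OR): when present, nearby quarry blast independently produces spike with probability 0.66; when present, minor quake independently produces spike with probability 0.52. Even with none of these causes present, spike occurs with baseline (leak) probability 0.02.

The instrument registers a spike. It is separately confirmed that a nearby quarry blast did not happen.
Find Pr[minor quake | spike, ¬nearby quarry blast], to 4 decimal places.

Pr[minor quake | spike, ¬nearby quarry blast] ≈ 0.4502

Under noisy-OR, P(spike | causes) = 1 − (1−0.02)·∏(1−qᵢ) over the active causes.
Sum P(spike|·) weighted by the priors over both values of minor quake:
  P(spike | ¬nearby quarry blast) = 0.02*0.97 + 0.5296*0.03
        = 0.019400 + 0.015888 = 0.035288
The terms with minor quake present sum to 0.015888, so
  P(minor quake | spike, ¬nearby quarry blast) = 0.015888 / 0.035288 ≈ 0.4502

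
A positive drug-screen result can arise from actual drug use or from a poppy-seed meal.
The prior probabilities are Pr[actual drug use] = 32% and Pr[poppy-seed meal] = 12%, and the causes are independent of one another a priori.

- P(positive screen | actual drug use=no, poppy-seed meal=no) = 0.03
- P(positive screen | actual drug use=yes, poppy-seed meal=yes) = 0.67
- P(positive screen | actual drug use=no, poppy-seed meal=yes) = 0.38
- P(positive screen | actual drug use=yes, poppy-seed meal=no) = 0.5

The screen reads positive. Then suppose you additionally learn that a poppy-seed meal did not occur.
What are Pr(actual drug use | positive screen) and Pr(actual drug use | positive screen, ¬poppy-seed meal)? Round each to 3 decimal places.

Pr(actual drug use | positive screen) ≈ 0.773; Pr(actual drug use | positive screen, ¬poppy-seed meal) ≈ 0.887

P(positive screen) = 0.03*0.68*0.88 + 0.38*0.68*0.12 + 0.5*0.32*0.88 + 0.67*0.32*0.12 = 0.017952 + 0.031008 + 0.140800 + 0.025728 = 0.215488
The actual drug use-present share is 0.140800 + 0.025728 = 0.166528.
P(actual drug use | positive screen) = 0.166528 / 0.215488 ≈ 0.773

Now also conditioning on poppy-seed meal≠true:
P(positive screen | ¬poppy-seed meal) = 0.03·0.68 + 0.5·0.32 = 0.020400 + 0.160000 = 0.180400
Restricting to configurations with actual drug use present: 0.5·0.32 = 0.160000.
Hence the posterior is 0.160000/0.180400 ≈ 0.887.
Ruling out poppy-seed meal raises the posterior on actual drug use — the flip side of explaining away.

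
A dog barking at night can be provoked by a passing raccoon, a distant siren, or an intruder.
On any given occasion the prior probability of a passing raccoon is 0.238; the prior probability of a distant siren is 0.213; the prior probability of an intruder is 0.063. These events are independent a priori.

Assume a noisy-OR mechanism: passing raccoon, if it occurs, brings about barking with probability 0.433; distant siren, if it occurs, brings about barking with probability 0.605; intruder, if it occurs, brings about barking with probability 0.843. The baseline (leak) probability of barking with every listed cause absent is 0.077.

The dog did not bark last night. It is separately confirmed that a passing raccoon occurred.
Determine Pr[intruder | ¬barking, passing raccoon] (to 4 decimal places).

Pr[intruder | ¬barking, passing raccoon] ≈ 0.0104

Under noisy-OR, P(barking | causes) = 1 − (1−0.077)·∏(1−qᵢ) over the active causes.
By total probability over the 4 (distant siren, intruder) configurations:
  P(¬barking | passing raccoon) = 0.523341·0.787·0.937 + 0.082165·0.787·0.063 + 0.20672·0.213·0.937 + 0.032455·0.213·0.063
        = 0.385922 + 0.004074 + 0.041257 + 0.000436 = 0.431689
Keeping only the intruder-present terms gives 0.004510, so
  P(intruder | ¬barking, passing raccoon) = 0.004510 / 0.431689 ≈ 0.0104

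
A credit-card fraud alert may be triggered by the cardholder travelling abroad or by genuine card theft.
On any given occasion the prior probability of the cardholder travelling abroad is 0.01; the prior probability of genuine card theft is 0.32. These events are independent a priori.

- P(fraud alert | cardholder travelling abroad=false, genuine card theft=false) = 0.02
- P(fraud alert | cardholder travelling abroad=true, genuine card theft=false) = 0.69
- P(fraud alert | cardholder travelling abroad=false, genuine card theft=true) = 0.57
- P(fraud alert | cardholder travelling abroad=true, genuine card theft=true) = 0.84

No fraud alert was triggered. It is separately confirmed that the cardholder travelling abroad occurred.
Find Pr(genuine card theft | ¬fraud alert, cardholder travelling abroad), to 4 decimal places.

By total probability over both values of genuine card theft:
  P(¬fraud alert | cardholder travelling abroad) = 0.31×0.68 + 0.16×0.32
        = 0.210800 + 0.051200 = 0.262000
The terms with genuine card theft present sum to 0.051200, so
  P(genuine card theft | ¬fraud alert, cardholder travelling abroad) = 0.051200 / 0.262000 ≈ 0.1954

Pr(genuine card theft | ¬fraud alert, cardholder travelling abroad) ≈ 0.1954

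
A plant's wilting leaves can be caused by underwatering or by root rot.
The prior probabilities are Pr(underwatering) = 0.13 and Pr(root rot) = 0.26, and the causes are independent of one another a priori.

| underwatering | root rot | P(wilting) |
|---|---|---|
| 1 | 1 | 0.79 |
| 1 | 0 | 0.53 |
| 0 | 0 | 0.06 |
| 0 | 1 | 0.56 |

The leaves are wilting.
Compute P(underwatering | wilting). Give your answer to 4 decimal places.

P(underwatering | wilting) ≈ 0.3197

P(wilting) = 0.06·0.87·0.74 + 0.56·0.87·0.26 + 0.53·0.13·0.74 + 0.79·0.13·0.26 = 0.038628 + 0.126672 + 0.050986 + 0.026702 = 0.242988
The underwatering-present share is 0.050986 + 0.026702 = 0.077688.
Hence the posterior is 0.077688/0.242988 ≈ 0.3197.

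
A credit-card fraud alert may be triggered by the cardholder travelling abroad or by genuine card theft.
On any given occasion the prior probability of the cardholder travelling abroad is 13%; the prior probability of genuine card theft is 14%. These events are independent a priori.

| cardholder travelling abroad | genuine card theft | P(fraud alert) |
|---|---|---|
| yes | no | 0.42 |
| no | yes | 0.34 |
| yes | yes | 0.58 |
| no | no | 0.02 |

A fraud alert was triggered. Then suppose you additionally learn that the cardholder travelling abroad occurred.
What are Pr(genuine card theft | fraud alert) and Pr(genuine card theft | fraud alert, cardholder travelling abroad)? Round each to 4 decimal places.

P(fraud alert) = 0.02·0.87·0.86 + 0.34·0.87·0.14 + 0.42·0.13·0.86 + 0.58·0.13·0.14 = 0.014964 + 0.041412 + 0.046956 + 0.010556 = 0.113888
The genuine card theft-present share is 0.041412 + 0.010556 = 0.051968.
Hence the posterior is 0.051968/0.113888 ≈ 0.4563.

With the extra evidence:
By total probability over both values of genuine card theft:
  P(fraud alert | cardholder travelling abroad) = 0.42×0.86 + 0.58×0.14
        = 0.361200 + 0.081200 = 0.442400
Configurations with genuine card theft contribute 0.081200, so
  P(genuine card theft | fraud alert, cardholder travelling abroad) = 0.081200 / 0.442400 ≈ 0.1835
— cardholder travelling abroad explains away the evidence for genuine card theft.

Pr(genuine card theft | fraud alert) ≈ 0.4563; Pr(genuine card theft | fraud alert, cardholder travelling abroad) ≈ 0.1835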